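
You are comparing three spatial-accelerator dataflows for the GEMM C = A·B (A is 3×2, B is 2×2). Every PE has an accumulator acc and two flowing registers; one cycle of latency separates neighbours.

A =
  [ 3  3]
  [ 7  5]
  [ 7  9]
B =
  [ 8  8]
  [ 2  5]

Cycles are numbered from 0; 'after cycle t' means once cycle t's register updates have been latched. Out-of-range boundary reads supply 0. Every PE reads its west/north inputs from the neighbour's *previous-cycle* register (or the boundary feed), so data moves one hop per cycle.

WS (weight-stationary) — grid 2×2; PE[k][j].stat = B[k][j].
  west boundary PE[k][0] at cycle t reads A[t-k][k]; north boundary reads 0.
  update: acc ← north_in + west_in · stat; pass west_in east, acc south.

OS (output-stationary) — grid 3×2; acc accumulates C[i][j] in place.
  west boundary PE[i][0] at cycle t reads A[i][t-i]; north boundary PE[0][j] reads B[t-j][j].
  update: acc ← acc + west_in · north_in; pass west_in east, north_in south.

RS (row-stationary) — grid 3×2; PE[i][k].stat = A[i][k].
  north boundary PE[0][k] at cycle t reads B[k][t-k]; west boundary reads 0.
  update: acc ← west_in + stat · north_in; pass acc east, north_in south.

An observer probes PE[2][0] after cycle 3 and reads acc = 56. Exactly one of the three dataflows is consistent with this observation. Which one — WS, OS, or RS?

dataflow = RS

— WS: 2×2 array has no PE[2][0].
Under OS (3×2), PE[2][0]:
  c0 r2c0: 0 / 0 / 0
  c1 r2c0: 0 / 0 / 0
  c2 r2c0: 56 / 7 / 8
  c3 r2c0: 74 / 9 / 2
Under RS (3×2), PE[2][0]:
  c0 r2c0: 0 / 0 / 0
  c1 r2c0: 0 / 0 / 0
  c2 r2c0: 56 / 56 / 8
  c3 r2c0: 56 / 56 / 8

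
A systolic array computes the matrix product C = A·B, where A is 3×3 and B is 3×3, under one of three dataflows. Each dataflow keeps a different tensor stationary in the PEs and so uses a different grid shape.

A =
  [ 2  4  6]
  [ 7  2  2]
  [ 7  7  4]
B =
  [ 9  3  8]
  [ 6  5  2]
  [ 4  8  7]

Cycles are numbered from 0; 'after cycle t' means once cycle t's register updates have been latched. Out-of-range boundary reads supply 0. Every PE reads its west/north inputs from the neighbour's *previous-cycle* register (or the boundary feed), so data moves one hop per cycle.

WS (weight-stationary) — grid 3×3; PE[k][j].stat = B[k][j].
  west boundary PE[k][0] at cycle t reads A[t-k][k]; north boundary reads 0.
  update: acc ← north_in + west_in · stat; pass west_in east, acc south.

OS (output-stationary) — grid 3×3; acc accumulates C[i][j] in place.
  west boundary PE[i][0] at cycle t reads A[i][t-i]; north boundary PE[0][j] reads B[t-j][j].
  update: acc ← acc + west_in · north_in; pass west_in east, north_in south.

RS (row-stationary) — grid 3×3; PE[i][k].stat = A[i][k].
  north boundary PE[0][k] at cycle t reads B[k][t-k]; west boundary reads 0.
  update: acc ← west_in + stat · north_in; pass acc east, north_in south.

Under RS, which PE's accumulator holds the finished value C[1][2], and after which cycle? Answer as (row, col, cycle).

RS: C[1][2] accumulates in PE[1][2]:
  [0] (1,2) acc=0 (h:0 v:0)
  [1] (1,2) acc=0 (h:0 v:0)
  [2] (1,2) acc=0 (h:0 v:0)
  [3] (1,2) acc=83 (h:83 v:4)
  [4] (1,2) acc=47 (h:47 v:8)
  [5] (1,2) acc=74 (h:74 v:7)

(row, col, cycle) = (1, 2, 5)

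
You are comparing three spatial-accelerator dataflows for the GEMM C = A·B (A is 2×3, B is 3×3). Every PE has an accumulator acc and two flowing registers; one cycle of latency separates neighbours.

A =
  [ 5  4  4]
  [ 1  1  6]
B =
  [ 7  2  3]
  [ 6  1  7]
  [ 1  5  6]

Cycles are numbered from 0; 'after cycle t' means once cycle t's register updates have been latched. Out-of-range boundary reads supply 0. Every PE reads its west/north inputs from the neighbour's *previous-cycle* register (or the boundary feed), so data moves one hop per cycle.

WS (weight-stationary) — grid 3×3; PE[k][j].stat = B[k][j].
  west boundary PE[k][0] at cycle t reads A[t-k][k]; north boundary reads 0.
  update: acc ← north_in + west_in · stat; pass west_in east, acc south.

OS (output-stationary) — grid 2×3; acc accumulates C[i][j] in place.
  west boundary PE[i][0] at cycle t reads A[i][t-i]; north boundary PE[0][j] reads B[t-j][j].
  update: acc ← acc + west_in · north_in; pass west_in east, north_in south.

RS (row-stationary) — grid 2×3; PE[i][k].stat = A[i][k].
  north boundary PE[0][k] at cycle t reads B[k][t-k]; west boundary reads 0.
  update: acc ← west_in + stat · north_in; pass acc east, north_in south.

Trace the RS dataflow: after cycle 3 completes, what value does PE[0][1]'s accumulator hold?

PE[0][1].acc = 43

Tracing RS — 2×3 array, target PE[0][1]:
  t=0 PE[0][0]: acc=35 h=35 v=7
  t=0 PE[0][1]: acc=0 h=0 v=0
  t=1 PE[0][0]: acc=10 h=10 v=2
  t=1 PE[0][1]: acc=59 h=59 v=6
  t=2 PE[0][0]: acc=15 h=15 v=3
  t=2 PE[0][1]: acc=14 h=14 v=1
  t=3 PE[0][0]: acc=0 h=0 v=0
  t=3 PE[0][1]: acc=43 h=43 v=7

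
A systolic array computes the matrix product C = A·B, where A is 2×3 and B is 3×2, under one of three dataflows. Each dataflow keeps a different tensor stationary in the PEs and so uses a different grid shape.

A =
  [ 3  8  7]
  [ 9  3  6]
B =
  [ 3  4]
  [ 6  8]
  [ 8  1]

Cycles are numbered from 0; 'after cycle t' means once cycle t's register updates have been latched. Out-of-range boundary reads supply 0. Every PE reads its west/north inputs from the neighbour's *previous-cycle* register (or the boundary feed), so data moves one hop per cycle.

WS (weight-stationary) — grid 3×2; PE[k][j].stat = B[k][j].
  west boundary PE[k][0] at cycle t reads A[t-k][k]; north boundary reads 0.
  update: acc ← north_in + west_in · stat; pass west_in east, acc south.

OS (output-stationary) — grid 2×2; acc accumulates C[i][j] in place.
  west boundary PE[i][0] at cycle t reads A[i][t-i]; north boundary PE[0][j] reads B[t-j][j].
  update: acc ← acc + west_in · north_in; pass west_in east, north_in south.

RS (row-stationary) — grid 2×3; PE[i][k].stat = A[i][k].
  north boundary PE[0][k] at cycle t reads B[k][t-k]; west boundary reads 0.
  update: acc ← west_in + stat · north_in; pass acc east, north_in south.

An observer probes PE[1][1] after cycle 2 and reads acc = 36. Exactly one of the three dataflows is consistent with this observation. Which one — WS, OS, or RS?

WS (3×2 grid), PE[1][1]:
  cycle 0: PE[1][1] → acc 0, east 0, south 0
  cycle 1: PE[1][1] → acc 0, east 0, south 0
  cycle 2: PE[1][1] → acc 76, east 8, south 76
OS (2×2 grid), PE[1][1]:
  cycle 0: PE[1][1] → acc 0, east 0, south 0
  cycle 1: PE[1][1] → acc 0, east 0, south 0
  cycle 2: PE[1][1] → acc 36, east 9, south 4
RS (2×3 grid), PE[1][1]:
  cycle 0: PE[1][1] → acc 0, east 0, south 0
  cycle 1: PE[1][1] → acc 0, east 0, south 0
  cycle 2: PE[1][1] → acc 45, east 45, south 6

dataflow = OS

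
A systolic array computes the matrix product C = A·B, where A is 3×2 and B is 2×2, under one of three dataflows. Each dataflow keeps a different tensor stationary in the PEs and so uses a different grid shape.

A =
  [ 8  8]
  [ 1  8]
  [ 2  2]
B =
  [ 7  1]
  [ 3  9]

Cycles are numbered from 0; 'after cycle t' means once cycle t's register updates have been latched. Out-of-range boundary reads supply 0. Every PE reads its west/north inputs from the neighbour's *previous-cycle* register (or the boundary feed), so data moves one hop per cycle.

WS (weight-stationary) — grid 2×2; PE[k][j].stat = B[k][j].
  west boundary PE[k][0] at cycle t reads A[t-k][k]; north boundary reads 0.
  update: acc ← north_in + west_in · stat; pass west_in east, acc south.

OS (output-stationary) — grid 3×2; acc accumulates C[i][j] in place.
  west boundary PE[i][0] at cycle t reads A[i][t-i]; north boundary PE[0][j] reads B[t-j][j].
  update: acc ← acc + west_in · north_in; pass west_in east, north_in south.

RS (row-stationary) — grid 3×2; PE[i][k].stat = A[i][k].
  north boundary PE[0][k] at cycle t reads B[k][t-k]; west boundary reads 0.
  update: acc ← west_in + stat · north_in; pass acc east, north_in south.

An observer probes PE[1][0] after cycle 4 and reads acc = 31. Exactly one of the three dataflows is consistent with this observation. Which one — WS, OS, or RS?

Under WS (2×2), PE[1][0]:
  @0  [1,0]  acc 0  |  →0  ↓0
  @1  [1,0]  acc 80  |  →8  ↓80
  @2  [1,0]  acc 31  |  →8  ↓31
  @3  [1,0]  acc 20  |  →2  ↓20
  @4  [1,0]  acc 0  |  →0  ↓0
Under OS (3×2), PE[1][0]:
  @0  [1,0]  acc 0  |  →0  ↓0
  @1  [1,0]  acc 7  |  →1  ↓7
  @2  [1,0]  acc 31  |  →8  ↓3
  @3  [1,0]  acc 31  |  →0  ↓0
  @4  [1,0]  acc 31  |  →0  ↓0
Under RS (3×2), PE[1][0]:
  @0  [1,0]  acc 0  |  →0  ↓0
  @1  [1,0]  acc 7  |  →7  ↓7
  @2  [1,0]  acc 1  |  →1  ↓1
  @3  [1,0]  acc 0  |  →0  ↓0
  @4  [1,0]  acc 0  |  →0  ↓0

dataflow = OS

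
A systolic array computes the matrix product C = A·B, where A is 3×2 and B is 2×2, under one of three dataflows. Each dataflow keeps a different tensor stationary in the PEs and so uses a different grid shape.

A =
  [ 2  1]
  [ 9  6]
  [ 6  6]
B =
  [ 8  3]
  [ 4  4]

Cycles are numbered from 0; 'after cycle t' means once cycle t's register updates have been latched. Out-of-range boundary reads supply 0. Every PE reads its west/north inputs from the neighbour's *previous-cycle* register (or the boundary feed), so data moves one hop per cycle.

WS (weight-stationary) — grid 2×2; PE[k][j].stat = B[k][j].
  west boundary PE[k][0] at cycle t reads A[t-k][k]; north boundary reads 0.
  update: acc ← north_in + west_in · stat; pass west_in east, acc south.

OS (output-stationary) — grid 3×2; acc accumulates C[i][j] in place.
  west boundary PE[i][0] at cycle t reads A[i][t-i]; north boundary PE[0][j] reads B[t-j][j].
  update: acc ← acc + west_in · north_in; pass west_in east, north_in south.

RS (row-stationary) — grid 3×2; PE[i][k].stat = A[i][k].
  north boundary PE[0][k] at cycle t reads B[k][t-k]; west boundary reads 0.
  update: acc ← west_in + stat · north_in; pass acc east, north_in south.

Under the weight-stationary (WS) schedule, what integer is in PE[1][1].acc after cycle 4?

WS (2×2). Following PE[1][1] plus its west/north inputs:
  cycle 0: PE[0][1] → acc 0, east 0, south 0
  cycle 0: PE[1][0] → acc 0, east 0, south 0
  cycle 0: PE[1][1] → acc 0, east 0, south 0
  cycle 1: PE[0][1] → acc 6, east 2, south 6
  cycle 1: PE[1][0] → acc 20, east 1, south 20
  cycle 1: PE[1][1] → acc 0, east 0, south 0
  cycle 2: PE[0][1] → acc 27, east 9, south 27
  cycle 2: PE[1][0] → acc 96, east 6, south 96
  cycle 2: PE[1][1] → acc 10, east 1, south 10
  cycle 3: PE[0][1] → acc 18, east 6, south 18
  cycle 3: PE[1][0] → acc 72, east 6, south 72
  cycle 3: PE[1][1] → acc 51, east 6, south 51
  cycle 4: PE[0][1] → acc 0, east 0, south 0
  cycle 4: PE[1][0] → acc 0, east 0, south 0
  cycle 4: PE[1][1] → acc 42, east 6, south 42

PE[1][1].acc = 42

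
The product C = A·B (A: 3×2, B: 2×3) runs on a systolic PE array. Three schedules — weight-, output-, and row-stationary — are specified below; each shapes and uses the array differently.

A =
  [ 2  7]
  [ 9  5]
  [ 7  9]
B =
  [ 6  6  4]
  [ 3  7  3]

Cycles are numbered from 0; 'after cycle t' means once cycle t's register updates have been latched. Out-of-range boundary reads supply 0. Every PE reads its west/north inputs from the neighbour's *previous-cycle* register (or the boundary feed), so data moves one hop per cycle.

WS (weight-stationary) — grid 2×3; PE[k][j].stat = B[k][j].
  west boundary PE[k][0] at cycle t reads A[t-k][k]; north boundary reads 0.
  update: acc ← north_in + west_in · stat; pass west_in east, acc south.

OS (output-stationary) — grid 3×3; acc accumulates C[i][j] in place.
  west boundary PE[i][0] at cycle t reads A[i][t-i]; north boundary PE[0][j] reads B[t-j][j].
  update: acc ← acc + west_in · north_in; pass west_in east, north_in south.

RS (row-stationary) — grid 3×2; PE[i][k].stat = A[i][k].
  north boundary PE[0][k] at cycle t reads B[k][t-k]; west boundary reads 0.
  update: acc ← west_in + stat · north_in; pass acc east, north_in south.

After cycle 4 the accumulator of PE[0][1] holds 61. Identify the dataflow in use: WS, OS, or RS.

dataflow = OS

— WS: 2×3; PE[0][1] trace:
  0: (0,1).acc=0  regs=<0,0>
  1: (0,1).acc=12  regs=<2,12>
  2: (0,1).acc=54  regs=<9,54>
  3: (0,1).acc=42  regs=<7,42>
  4: (0,1).acc=0  regs=<0,0>
— OS: 3×3; PE[0][1] trace:
  0: (0,1).acc=0  regs=<0,0>
  1: (0,1).acc=12  regs=<2,6>
  2: (0,1).acc=61  regs=<7,7>
  3: (0,1).acc=61  regs=<0,0>
  4: (0,1).acc=61  regs=<0,0>
— RS: 3×2; PE[0][1] trace:
  0: (0,1).acc=0  regs=<0,0>
  1: (0,1).acc=33  regs=<33,3>
  2: (0,1).acc=61  regs=<61,7>
  3: (0,1).acc=29  regs=<29,3>
  4: (0,1).acc=0  regs=<0,0>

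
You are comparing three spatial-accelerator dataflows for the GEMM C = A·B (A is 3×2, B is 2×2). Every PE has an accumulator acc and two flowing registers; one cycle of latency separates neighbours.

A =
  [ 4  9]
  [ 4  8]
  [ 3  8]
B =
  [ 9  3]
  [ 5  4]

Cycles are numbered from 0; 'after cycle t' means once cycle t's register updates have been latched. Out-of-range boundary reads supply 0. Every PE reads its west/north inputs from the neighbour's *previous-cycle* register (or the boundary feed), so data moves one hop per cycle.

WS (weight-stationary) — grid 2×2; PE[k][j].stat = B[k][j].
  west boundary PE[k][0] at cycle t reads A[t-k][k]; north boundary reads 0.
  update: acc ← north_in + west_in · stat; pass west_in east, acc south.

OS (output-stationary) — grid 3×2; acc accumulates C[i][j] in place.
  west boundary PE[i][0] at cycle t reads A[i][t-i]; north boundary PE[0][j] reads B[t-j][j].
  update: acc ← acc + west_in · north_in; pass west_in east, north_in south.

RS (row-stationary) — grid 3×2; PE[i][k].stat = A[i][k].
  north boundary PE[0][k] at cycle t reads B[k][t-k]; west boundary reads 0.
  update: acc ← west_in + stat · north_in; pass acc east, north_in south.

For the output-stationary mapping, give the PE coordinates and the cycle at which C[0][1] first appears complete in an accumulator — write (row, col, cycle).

(row, col, cycle) = (0, 1, 2)

OS — PE[0][1] is where C[0][1] collects:
  t=0 PE[0][1]: acc=0 h=0 v=0
  t=1 PE[0][1]: acc=12 h=4 v=3
  t=2 PE[0][1]: acc=48 h=9 v=4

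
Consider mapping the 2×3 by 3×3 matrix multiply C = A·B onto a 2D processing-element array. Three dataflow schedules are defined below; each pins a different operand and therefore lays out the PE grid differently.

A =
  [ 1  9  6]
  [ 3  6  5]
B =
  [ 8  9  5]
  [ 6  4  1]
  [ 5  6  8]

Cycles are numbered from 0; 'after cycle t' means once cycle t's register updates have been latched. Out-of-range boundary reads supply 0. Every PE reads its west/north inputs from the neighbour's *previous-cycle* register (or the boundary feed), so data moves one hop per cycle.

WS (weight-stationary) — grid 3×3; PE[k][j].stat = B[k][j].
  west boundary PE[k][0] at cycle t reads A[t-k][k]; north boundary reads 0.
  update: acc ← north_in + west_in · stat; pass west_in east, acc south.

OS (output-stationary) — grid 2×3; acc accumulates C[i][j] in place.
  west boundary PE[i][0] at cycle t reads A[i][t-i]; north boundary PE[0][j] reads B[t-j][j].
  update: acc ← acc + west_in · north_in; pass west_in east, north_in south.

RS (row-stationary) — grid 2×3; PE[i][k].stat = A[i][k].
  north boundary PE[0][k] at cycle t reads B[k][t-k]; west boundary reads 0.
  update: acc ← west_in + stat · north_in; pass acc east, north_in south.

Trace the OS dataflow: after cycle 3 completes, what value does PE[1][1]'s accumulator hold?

PE[1][1].acc = 51

OS 2×3: PE[1][1] cycle-by-cycle (with neighbour feeds):
  after 0 — PE[0][1] acc=0, pass-E 0, pass-S 0
  after 0 — PE[1][0] acc=0, pass-E 0, pass-S 0
  after 0 — PE[1][1] acc=0, pass-E 0, pass-S 0
  after 1 — PE[0][1] acc=9, pass-E 1, pass-S 9
  after 1 — PE[1][0] acc=24, pass-E 3, pass-S 8
  after 1 — PE[1][1] acc=0, pass-E 0, pass-S 0
  after 2 — PE[0][1] acc=45, pass-E 9, pass-S 4
  after 2 — PE[1][0] acc=60, pass-E 6, pass-S 6
  after 2 — PE[1][1] acc=27, pass-E 3, pass-S 9
  after 3 — PE[0][1] acc=81, pass-E 6, pass-S 6
  after 3 — PE[1][0] acc=85, pass-E 5, pass-S 5
  after 3 — PE[1][1] acc=51, pass-E 6, pass-S 4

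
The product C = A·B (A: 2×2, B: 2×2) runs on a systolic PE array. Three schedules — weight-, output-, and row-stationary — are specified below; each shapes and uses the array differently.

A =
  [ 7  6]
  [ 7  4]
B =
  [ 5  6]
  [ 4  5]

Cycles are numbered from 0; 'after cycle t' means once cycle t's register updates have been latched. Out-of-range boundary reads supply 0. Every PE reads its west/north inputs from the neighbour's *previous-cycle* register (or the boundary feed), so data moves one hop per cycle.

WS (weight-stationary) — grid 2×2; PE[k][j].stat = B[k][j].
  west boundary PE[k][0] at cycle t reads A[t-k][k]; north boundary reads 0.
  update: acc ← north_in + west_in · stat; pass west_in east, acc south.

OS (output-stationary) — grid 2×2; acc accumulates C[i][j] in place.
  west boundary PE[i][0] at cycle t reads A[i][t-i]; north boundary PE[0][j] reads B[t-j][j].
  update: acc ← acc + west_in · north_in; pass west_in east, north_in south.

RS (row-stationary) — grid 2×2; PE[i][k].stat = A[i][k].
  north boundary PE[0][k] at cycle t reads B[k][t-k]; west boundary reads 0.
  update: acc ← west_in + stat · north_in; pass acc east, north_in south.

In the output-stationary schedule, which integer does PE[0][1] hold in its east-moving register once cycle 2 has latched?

register = 6

OS (2×2). Following PE[0][1] plus its west/north inputs:
  c0 r0c0: 35 / 7 / 5
  c0 r0c1: 0 / 0 / 0
  c1 r0c0: 59 / 6 / 4
  c1 r0c1: 42 / 7 / 6
  c2 r0c0: 59 / 0 / 0
  c2 r0c1: 72 / 6 / 5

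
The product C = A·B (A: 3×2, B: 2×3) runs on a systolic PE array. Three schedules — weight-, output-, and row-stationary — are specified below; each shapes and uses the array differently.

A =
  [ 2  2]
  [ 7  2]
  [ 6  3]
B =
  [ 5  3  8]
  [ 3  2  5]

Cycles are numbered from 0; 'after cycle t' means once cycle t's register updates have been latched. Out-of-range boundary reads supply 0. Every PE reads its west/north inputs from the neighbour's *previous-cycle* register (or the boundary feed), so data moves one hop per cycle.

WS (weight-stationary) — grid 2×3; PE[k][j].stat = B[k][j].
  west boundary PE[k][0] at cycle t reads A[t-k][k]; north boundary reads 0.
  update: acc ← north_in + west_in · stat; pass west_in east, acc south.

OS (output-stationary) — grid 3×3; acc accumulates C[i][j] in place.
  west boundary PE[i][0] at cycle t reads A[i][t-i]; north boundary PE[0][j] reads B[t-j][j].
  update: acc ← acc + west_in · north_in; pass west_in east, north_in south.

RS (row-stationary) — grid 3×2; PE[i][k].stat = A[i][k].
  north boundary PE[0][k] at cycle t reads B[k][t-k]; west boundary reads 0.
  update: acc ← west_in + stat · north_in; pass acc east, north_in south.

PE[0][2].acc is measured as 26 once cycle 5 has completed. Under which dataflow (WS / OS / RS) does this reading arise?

dataflow = OS

— WS: 2×3; PE[0][2] trace:
  step 0 · PE0,2: acc=0; fwd→0 fwd↓0
  step 1 · PE0,2: acc=0; fwd→0 fwd↓0
  step 2 · PE0,2: acc=16; fwd→2 fwd↓16
  step 3 · PE0,2: acc=56; fwd→7 fwd↓56
  step 4 · PE0,2: acc=48; fwd→6 fwd↓48
  step 5 · PE0,2: acc=0; fwd→0 fwd↓0
— OS: 3×3; PE[0][2] trace:
  step 0 · PE0,2: acc=0; fwd→0 fwd↓0
  step 1 · PE0,2: acc=0; fwd→0 fwd↓0
  step 2 · PE0,2: acc=16; fwd→2 fwd↓8
  step 3 · PE0,2: acc=26; fwd→2 fwd↓5
  step 4 · PE0,2: acc=26; fwd→0 fwd↓0
  step 5 · PE0,2: acc=26; fwd→0 fwd↓0
— RS: 3×2 array has no PE[0][2].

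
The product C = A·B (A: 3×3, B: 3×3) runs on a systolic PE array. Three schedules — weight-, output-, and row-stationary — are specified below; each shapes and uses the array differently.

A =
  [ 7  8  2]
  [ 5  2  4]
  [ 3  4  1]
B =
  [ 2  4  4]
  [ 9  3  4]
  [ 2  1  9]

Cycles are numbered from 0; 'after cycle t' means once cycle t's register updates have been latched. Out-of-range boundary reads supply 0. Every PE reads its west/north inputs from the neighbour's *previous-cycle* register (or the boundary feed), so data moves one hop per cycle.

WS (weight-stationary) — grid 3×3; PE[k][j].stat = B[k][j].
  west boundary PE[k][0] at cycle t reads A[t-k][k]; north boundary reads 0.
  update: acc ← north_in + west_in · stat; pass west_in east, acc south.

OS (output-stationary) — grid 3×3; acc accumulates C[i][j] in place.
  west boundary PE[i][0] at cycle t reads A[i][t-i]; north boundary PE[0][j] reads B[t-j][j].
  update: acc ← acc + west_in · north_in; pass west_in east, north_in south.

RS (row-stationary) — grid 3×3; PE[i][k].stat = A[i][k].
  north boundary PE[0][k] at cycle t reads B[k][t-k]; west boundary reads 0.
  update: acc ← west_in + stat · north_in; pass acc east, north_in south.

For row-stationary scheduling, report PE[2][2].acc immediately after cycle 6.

Tracing RS — 3×3 array, target PE[2][2]:
  after 0 — PE[1][2] acc=0, pass-E 0, pass-S 0
  after 0 — PE[2][1] acc=0, pass-E 0, pass-S 0
  after 0 — PE[2][2] acc=0, pass-E 0, pass-S 0
  after 1 — PE[1][2] acc=0, pass-E 0, pass-S 0
  after 1 — PE[2][1] acc=0, pass-E 0, pass-S 0
  after 1 — PE[2][2] acc=0, pass-E 0, pass-S 0
  after 2 — PE[1][2] acc=0, pass-E 0, pass-S 0
  after 2 — PE[2][1] acc=0, pass-E 0, pass-S 0
  after 2 — PE[2][2] acc=0, pass-E 0, pass-S 0
  after 3 — PE[1][2] acc=36, pass-E 36, pass-S 2
  after 3 — PE[2][1] acc=42, pass-E 42, pass-S 9
  after 3 — PE[2][2] acc=0, pass-E 0, pass-S 0
  after 4 — PE[1][2] acc=30, pass-E 30, pass-S 1
  after 4 — PE[2][1] acc=24, pass-E 24, pass-S 3
  after 4 — PE[2][2] acc=44, pass-E 44, pass-S 2
  after 5 — PE[1][2] acc=64, pass-E 64, pass-S 9
  after 5 — PE[2][1] acc=28, pass-E 28, pass-S 4
  after 5 — PE[2][2] acc=25, pass-E 25, pass-S 1
  after 6 — PE[1][2] acc=0, pass-E 0, pass-S 0
  after 6 — PE[2][1] acc=0, pass-E 0, pass-S 0
  after 6 — PE[2][2] acc=37, pass-E 37, pass-S 9

PE[2][2].acc = 37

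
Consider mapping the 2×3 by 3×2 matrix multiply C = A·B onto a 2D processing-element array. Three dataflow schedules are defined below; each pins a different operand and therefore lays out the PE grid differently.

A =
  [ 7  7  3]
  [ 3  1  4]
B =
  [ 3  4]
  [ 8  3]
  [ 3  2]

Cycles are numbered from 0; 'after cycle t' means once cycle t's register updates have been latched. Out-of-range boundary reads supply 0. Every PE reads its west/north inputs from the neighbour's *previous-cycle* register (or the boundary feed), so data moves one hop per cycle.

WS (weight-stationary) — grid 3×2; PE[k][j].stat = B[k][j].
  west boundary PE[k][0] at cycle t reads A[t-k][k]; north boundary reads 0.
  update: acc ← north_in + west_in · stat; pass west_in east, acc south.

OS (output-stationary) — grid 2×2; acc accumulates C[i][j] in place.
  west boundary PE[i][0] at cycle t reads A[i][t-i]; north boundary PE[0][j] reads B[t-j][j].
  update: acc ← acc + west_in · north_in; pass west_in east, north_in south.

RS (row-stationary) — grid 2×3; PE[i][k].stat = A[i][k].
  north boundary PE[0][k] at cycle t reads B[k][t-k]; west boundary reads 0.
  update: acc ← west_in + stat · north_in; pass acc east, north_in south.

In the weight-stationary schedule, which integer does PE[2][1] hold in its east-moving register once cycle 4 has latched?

WS 3×2: PE[2][1] cycle-by-cycle (with neighbour feeds):
  [0] (1,1) acc=0 (h:0 v:0)
  [0] (2,0) acc=0 (h:0 v:0)
  [0] (2,1) acc=0 (h:0 v:0)
  [1] (1,1) acc=0 (h:0 v:0)
  [1] (2,0) acc=0 (h:0 v:0)
  [1] (2,1) acc=0 (h:0 v:0)
  [2] (1,1) acc=49 (h:7 v:49)
  [2] (2,0) acc=86 (h:3 v:86)
  [2] (2,1) acc=0 (h:0 v:0)
  [3] (1,1) acc=15 (h:1 v:15)
  [3] (2,0) acc=29 (h:4 v:29)
  [3] (2,1) acc=55 (h:3 v:55)
  [4] (1,1) acc=0 (h:0 v:0)
  [4] (2,0) acc=0 (h:0 v:0)
  [4] (2,1) acc=23 (h:4 v:23)

register = 4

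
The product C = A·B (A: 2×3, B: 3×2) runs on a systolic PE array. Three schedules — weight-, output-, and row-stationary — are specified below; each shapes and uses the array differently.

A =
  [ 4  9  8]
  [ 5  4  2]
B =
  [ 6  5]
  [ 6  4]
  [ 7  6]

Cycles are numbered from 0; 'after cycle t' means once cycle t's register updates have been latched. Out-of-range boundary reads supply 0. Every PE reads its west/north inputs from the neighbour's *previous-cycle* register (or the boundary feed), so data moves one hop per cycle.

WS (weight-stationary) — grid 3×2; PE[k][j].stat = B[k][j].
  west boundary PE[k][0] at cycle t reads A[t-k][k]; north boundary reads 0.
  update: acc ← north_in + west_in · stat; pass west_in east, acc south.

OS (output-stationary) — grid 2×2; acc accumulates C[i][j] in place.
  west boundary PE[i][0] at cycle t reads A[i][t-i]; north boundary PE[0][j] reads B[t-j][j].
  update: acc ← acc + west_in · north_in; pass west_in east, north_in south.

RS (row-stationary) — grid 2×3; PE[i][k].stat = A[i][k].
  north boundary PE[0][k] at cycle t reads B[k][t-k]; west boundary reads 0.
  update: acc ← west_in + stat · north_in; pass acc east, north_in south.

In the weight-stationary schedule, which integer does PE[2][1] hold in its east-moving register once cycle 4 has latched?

register = 2

WS on a 3×2 grid — tracing PE[2][1] and its feeders:
  0: (1,1).acc=0  regs=<0,0>
  0: (2,0).acc=0  regs=<0,0>
  0: (2,1).acc=0  regs=<0,0>
  1: (1,1).acc=0  regs=<0,0>
  1: (2,0).acc=0  regs=<0,0>
  1: (2,1).acc=0  regs=<0,0>
  2: (1,1).acc=56  regs=<9,56>
  2: (2,0).acc=134  regs=<8,134>
  2: (2,1).acc=0  regs=<0,0>
  3: (1,1).acc=41  regs=<4,41>
  3: (2,0).acc=68  regs=<2,68>
  3: (2,1).acc=104  regs=<8,104>
  4: (1,1).acc=0  regs=<0,0>
  4: (2,0).acc=0  regs=<0,0>
  4: (2,1).acc=53  regs=<2,53>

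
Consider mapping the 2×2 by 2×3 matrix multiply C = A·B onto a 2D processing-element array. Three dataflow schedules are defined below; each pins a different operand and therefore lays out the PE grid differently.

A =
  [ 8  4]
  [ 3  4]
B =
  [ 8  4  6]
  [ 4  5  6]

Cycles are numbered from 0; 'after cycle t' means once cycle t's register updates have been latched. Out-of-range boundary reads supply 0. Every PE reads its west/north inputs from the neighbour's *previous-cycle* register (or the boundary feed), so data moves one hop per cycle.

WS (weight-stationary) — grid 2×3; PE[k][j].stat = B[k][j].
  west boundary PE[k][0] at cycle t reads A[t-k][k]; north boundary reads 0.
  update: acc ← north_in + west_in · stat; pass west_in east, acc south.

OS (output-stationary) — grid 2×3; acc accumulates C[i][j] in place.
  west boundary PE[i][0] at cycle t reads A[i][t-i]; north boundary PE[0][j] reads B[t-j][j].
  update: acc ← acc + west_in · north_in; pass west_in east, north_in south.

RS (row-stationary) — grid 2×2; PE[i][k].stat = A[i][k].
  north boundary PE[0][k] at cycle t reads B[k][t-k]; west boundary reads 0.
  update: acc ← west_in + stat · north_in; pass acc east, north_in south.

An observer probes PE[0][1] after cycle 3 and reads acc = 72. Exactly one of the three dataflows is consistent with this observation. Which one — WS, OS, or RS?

WS [2×3] PE[0][1] across cycles:
  step 0 · PE0,1: acc=0; fwd→0 fwd↓0
  step 1 · PE0,1: acc=32; fwd→8 fwd↓32
  step 2 · PE0,1: acc=12; fwd→3 fwd↓12
  step 3 · PE0,1: acc=0; fwd→0 fwd↓0
OS [2×3] PE[0][1] across cycles:
  step 0 · PE0,1: acc=0; fwd→0 fwd↓0
  step 1 · PE0,1: acc=32; fwd→8 fwd↓4
  step 2 · PE0,1: acc=52; fwd→4 fwd↓5
  step 3 · PE0,1: acc=52; fwd→0 fwd↓0
RS [2×2] PE[0][1] across cycles:
  step 0 · PE0,1: acc=0; fwd→0 fwd↓0
  step 1 · PE0,1: acc=80; fwd→80 fwd↓4
  step 2 · PE0,1: acc=52; fwd→52 fwd↓5
  step 3 · PE0,1: acc=72; fwd→72 fwd↓6

dataflow = RS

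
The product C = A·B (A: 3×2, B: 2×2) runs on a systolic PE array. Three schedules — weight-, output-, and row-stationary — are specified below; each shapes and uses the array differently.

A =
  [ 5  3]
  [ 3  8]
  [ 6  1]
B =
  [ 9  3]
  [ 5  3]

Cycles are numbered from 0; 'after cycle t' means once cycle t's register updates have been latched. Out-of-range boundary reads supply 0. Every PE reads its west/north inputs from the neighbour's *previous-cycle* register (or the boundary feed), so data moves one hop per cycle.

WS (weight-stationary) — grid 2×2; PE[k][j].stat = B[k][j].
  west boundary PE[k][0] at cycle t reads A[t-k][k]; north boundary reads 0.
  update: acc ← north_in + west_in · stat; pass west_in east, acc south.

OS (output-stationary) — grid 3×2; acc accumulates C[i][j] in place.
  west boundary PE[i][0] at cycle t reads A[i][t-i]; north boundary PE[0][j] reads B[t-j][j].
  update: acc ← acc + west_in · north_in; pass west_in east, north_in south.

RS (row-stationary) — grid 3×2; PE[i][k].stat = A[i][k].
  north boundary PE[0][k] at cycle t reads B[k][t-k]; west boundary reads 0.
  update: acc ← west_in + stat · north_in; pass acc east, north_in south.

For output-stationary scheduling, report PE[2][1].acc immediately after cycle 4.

PE[2][1].acc = 21

OS 3×2: PE[2][1] cycle-by-cycle (with neighbour feeds):
  @0  [1,1]  acc 0  |  →0  ↓0
  @0  [2,0]  acc 0  |  →0  ↓0
  @0  [2,1]  acc 0  |  →0  ↓0
  @1  [1,1]  acc 0  |  →0  ↓0
  @1  [2,0]  acc 0  |  →0  ↓0
  @1  [2,1]  acc 0  |  →0  ↓0
  @2  [1,1]  acc 9  |  →3  ↓3
  @2  [2,0]  acc 54  |  →6  ↓9
  @2  [2,1]  acc 0  |  →0  ↓0
  @3  [1,1]  acc 33  |  →8  ↓3
  @3  [2,0]  acc 59  |  →1  ↓5
  @3  [2,1]  acc 18  |  →6  ↓3
  @4  [1,1]  acc 33  |  →0  ↓0
  @4  [2,0]  acc 59  |  →0  ↓0
  @4  [2,1]  acc 21  |  →1  ↓3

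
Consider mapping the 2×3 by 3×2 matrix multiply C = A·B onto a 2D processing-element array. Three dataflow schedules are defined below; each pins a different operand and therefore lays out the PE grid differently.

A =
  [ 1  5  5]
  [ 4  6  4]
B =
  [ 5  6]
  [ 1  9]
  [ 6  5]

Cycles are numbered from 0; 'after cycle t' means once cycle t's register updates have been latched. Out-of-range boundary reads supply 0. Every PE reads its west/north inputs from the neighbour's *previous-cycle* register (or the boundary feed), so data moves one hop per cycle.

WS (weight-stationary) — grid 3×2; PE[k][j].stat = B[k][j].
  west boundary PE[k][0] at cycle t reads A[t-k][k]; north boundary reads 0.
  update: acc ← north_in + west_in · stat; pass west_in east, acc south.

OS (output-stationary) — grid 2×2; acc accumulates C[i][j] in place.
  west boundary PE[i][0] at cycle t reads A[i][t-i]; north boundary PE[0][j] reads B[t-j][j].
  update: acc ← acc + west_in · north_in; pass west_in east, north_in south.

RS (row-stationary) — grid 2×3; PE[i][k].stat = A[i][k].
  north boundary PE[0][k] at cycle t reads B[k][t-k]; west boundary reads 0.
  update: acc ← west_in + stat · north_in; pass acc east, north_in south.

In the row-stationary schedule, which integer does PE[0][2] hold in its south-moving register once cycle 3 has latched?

register = 5

RS (2×3). Following PE[0][2] plus its west/north inputs:
  c0 r0c1: 0 / 0 / 0
  c0 r0c2: 0 / 0 / 0
  c1 r0c1: 10 / 10 / 1
  c1 r0c2: 0 / 0 / 0
  c2 r0c1: 51 / 51 / 9
  c2 r0c2: 40 / 40 / 6
  c3 r0c1: 0 / 0 / 0
  c3 r0c2: 76 / 76 / 5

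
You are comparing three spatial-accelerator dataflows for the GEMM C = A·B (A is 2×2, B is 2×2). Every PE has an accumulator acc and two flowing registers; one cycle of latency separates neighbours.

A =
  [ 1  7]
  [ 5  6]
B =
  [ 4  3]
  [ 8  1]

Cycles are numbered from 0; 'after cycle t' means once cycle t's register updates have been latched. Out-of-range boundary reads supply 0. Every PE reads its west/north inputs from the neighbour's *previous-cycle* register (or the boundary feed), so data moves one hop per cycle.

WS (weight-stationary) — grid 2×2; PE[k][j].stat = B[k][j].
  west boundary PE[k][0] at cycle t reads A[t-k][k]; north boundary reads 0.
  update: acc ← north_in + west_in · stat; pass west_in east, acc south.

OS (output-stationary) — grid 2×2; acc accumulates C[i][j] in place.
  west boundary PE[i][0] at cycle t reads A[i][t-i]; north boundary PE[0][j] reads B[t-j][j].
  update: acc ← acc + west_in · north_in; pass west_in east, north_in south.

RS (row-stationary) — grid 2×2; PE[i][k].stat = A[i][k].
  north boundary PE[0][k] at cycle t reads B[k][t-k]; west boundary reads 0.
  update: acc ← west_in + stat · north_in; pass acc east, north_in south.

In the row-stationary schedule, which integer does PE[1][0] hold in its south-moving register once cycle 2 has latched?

register = 3

Tracing RS — 2×2 array, target PE[1][0]:
  0: (0,0).acc=4  regs=<4,4>
  0: (1,0).acc=0  regs=<0,0>
  1: (0,0).acc=3  regs=<3,3>
  1: (1,0).acc=20  regs=<20,4>
  2: (0,0).acc=0  regs=<0,0>
  2: (1,0).acc=15  regs=<15,3>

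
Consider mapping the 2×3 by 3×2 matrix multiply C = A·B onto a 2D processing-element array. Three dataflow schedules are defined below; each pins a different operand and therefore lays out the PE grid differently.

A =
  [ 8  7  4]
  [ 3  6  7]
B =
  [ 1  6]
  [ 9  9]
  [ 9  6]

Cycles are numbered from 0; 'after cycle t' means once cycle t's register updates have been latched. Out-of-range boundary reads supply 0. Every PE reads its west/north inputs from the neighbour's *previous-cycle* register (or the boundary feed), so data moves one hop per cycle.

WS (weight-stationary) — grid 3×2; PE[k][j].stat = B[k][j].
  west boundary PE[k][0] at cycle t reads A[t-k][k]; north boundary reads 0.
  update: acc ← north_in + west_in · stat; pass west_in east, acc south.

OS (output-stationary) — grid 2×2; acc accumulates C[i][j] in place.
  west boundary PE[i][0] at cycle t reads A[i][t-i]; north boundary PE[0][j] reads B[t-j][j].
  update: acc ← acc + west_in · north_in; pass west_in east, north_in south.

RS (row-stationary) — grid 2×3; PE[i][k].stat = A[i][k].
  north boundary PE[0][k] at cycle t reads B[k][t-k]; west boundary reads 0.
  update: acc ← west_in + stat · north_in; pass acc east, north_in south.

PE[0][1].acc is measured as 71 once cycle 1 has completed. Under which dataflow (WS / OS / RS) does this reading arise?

dataflow = RS

WS (3×2 grid), PE[0][1]:
  t=0 PE[0][1]: acc=0 h=0 v=0
  t=1 PE[0][1]: acc=48 h=8 v=48
OS (2×2 grid), PE[0][1]:
  t=0 PE[0][1]: acc=0 h=0 v=0
  t=1 PE[0][1]: acc=48 h=8 v=6
RS (2×3 grid), PE[0][1]:
  t=0 PE[0][1]: acc=0 h=0 v=0
  t=1 PE[0][1]: acc=71 h=71 v=9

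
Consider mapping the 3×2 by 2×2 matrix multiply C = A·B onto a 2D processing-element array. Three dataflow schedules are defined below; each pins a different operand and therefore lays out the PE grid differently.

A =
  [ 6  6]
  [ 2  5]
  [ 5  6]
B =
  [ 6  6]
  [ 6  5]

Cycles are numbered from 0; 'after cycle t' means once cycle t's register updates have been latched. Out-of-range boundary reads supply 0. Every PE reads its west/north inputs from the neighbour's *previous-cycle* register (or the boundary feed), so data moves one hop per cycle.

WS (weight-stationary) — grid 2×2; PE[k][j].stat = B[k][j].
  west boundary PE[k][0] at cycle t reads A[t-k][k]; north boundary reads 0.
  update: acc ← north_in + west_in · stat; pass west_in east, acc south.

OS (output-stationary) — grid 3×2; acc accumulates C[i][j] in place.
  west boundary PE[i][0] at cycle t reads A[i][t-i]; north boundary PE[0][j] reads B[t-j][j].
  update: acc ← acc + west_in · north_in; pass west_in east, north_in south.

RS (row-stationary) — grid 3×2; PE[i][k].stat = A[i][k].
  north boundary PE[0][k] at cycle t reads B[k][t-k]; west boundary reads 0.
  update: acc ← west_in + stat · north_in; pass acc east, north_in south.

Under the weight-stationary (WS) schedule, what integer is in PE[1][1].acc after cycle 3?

WS on a 2×2 grid — tracing PE[1][1] and its feeders:
  [0] (0,1) acc=0 (h:0 v:0)
  [0] (1,0) acc=0 (h:0 v:0)
  [0] (1,1) acc=0 (h:0 v:0)
  [1] (0,1) acc=36 (h:6 v:36)
  [1] (1,0) acc=72 (h:6 v:72)
  [1] (1,1) acc=0 (h:0 v:0)
  [2] (0,1) acc=12 (h:2 v:12)
  [2] (1,0) acc=42 (h:5 v:42)
  [2] (1,1) acc=66 (h:6 v:66)
  [3] (0,1) acc=30 (h:5 v:30)
  [3] (1,0) acc=66 (h:6 v:66)
  [3] (1,1) acc=37 (h:5 v:37)

PE[1][1].acc = 37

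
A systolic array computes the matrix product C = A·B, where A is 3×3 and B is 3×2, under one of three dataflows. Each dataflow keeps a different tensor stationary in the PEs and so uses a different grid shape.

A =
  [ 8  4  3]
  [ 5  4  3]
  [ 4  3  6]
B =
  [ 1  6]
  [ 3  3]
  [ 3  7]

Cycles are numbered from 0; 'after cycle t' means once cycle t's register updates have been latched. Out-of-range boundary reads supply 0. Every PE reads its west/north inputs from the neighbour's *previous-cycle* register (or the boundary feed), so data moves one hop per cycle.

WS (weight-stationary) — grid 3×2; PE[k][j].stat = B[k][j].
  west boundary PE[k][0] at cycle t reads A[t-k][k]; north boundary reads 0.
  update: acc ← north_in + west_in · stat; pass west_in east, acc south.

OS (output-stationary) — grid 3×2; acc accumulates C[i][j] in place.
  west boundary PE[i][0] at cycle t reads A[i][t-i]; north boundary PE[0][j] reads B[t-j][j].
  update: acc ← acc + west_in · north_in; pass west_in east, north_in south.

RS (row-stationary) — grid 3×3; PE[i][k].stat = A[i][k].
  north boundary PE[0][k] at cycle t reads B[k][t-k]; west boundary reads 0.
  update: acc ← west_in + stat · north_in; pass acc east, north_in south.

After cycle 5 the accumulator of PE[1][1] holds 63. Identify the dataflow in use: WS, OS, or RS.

dataflow = OS

WS (3×2 grid), PE[1][1]:
  step 0 · PE1,1: acc=0; fwd→0 fwd↓0
  step 1 · PE1,1: acc=0; fwd→0 fwd↓0
  step 2 · PE1,1: acc=60; fwd→4 fwd↓60
  step 3 · PE1,1: acc=42; fwd→4 fwd↓42
  step 4 · PE1,1: acc=33; fwd→3 fwd↓33
  step 5 · PE1,1: acc=0; fwd→0 fwd↓0
OS (3×2 grid), PE[1][1]:
  step 0 · PE1,1: acc=0; fwd→0 fwd↓0
  step 1 · PE1,1: acc=0; fwd→0 fwd↓0
  step 2 · PE1,1: acc=30; fwd→5 fwd↓6
  step 3 · PE1,1: acc=42; fwd→4 fwd↓3
  step 4 · PE1,1: acc=63; fwd→3 fwd↓7
  step 5 · PE1,1: acc=63; fwd→0 fwd↓0
RS (3×3 grid), PE[1][1]:
  step 0 · PE1,1: acc=0; fwd→0 fwd↓0
  step 1 · PE1,1: acc=0; fwd→0 fwd↓0
  step 2 · PE1,1: acc=17; fwd→17 fwd↓3
  step 3 · PE1,1: acc=42; fwd→42 fwd↓3
  step 4 · PE1,1: acc=0; fwd→0 fwd↓0
  step 5 · PE1,1: acc=0; fwd→0 fwd↓0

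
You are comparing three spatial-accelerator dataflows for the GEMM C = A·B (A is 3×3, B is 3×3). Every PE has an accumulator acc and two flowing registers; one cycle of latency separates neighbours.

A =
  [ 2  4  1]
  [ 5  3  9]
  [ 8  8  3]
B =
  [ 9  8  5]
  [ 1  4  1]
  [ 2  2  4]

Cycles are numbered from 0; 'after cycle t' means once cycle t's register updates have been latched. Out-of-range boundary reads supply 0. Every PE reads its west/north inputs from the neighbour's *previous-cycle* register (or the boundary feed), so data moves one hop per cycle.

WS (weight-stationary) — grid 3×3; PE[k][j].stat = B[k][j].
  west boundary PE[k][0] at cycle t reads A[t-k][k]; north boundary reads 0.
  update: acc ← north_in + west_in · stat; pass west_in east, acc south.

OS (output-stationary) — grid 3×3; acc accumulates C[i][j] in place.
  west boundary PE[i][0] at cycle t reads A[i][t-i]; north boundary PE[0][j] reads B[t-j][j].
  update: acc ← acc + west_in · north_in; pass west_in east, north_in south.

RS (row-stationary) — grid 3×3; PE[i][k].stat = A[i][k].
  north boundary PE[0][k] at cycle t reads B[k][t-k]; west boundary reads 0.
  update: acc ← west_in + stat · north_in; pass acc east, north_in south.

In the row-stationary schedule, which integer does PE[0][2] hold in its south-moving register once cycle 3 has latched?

RS (3×3). Following PE[0][2] plus its west/north inputs:
  t=0 PE[0][1]: acc=0 h=0 v=0
  t=0 PE[0][2]: acc=0 h=0 v=0
  t=1 PE[0][1]: acc=22 h=22 v=1
  t=1 PE[0][2]: acc=0 h=0 v=0
  t=2 PE[0][1]: acc=32 h=32 v=4
  t=2 PE[0][2]: acc=24 h=24 v=2
  t=3 PE[0][1]: acc=14 h=14 v=1
  t=3 PE[0][2]: acc=34 h=34 v=2

register = 2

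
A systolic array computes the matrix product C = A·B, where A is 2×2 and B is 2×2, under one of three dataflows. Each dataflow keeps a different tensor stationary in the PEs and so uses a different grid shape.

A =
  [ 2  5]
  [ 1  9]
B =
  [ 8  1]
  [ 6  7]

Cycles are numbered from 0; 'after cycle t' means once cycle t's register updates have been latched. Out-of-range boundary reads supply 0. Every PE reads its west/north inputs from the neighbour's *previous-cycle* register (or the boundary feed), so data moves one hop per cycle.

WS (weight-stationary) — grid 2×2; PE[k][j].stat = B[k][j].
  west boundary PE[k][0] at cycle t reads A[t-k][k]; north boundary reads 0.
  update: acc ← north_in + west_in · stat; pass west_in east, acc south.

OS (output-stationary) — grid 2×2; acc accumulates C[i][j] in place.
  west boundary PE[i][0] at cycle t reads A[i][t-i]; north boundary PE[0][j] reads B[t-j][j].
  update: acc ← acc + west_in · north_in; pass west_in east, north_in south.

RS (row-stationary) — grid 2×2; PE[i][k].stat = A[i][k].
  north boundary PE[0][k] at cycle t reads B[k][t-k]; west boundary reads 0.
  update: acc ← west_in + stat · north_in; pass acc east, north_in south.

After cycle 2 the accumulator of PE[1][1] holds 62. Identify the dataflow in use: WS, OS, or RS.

dataflow = RS

WS [2×2] PE[1][1] across cycles:
  step 0 · PE1,1: acc=0; fwd→0 fwd↓0
  step 1 · PE1,1: acc=0; fwd→0 fwd↓0
  step 2 · PE1,1: acc=37; fwd→5 fwd↓37
OS [2×2] PE[1][1] across cycles:
  step 0 · PE1,1: acc=0; fwd→0 fwd↓0
  step 1 · PE1,1: acc=0; fwd→0 fwd↓0
  step 2 · PE1,1: acc=1; fwd→1 fwd↓1
RS [2×2] PE[1][1] across cycles:
  step 0 · PE1,1: acc=0; fwd→0 fwd↓0
  step 1 · PE1,1: acc=0; fwd→0 fwd↓0
  step 2 · PE1,1: acc=62; fwd→62 fwd↓6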